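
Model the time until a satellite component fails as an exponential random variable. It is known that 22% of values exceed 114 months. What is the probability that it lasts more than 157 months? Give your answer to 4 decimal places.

0.1243

e^(−λ·114) = 0.22 ⇒ λ = −ln(0.22)/114 = 0.0132818.
P(X > 157) = e^(−0.0132818·157) = e^(−2.0852) ≈ 0.1243.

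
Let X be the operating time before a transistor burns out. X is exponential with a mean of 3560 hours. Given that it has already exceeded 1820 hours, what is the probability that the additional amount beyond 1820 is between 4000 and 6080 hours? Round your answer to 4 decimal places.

0.1439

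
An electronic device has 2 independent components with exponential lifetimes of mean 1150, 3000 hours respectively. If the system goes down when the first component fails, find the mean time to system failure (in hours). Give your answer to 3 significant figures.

The first failure time is exponential with rate Σλ_i = 1/1150 + 1/3000 = 0.0012029 per hour.
E[min] = 1/Σλ = 1/0.0012029 = 831.325 hours.

831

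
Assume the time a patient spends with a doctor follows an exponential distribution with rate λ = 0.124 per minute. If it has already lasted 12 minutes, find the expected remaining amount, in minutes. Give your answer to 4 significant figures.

8.065

By memorylessness, the remaining amount past any threshold is again Exp(λ) with mean 1/λ = 8.06452 minutes.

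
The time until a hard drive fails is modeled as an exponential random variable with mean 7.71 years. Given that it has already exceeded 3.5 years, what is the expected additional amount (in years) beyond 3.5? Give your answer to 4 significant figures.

7.710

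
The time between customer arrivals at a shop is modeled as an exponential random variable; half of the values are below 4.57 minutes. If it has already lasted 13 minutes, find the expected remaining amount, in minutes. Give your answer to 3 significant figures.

For an exponential, median = ln(2)/λ, so λ = ln 2 / 4.57 = 0.151673 per minute.
By memorylessness, the remaining amount past any threshold is again Exp(λ) with mean 1/λ = 6.59312 minutes.

6.59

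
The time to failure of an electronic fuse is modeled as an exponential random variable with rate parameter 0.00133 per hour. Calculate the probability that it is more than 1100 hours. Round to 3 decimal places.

0.232

P(X > 1100) = e^(−λ·1100) = e^(−1.463) ≈ 0.232.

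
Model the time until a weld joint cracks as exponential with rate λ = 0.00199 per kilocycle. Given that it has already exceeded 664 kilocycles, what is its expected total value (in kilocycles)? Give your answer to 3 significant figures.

1170

By memorylessness, E[X | X > 664] = 664 + 1/λ = 664 + 502.513 = 1166.51 kilocycles.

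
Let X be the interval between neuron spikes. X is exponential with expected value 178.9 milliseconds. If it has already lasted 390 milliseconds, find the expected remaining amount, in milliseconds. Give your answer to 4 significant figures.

The rate is λ = 1/178.9 = 0.00558971 per millisecond.
By memorylessness, the remaining amount past any threshold is again Exp(λ) with mean 1/λ = 178.9 milliseconds.

178.9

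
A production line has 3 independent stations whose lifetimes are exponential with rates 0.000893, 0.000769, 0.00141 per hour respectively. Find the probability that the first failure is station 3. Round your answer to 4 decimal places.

0.4590

The time to first failure is exponential with rate Σλ = 0.000893 + 0.000769 + 0.00141 = 0.003072.
P(station 3 first) = λ_3/Σλ = 0.00141/0.003072 ≈ 0.4590.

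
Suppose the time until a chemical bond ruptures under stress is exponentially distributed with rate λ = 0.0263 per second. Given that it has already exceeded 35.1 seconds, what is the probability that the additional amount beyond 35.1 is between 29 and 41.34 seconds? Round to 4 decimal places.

Memoryless: the residual past 35.1 is again Exp(λ).
P(29 < residual < 41.34) = e^(−λ·29) − e^(−λ·41.34) = 0.46641 − 0.33715 ≈ 0.1293.

0.1293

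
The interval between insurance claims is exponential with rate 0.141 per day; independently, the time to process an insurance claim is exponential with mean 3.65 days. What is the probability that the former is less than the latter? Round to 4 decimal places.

0.3398

λ_1 = 0.141, λ_2 = 1/3.65 = 0.273973.
For independent exponentials, P(the former < the latter) = λ_1/(λ_1+λ_2) = 0.141/0.414973 ≈ 0.3398.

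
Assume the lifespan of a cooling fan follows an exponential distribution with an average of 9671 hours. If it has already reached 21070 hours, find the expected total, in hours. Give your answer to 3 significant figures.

The rate is λ = 1/9671 = 0.000103402 per hour.
By memorylessness, E[X | X > 21070] = 21070 + 1/λ = 21070 + 9671 = 30741 hours.

30700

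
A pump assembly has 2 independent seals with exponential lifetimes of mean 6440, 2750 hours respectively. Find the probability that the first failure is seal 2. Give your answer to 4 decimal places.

Rates: λ_i = 1/mean_i → 0.00015528, 0.000363636; Σλ = 0.000518916.
P(seal 2 first) = λ_2/Σλ = 0.000363636/0.000518916 ≈ 0.7008.

0.7008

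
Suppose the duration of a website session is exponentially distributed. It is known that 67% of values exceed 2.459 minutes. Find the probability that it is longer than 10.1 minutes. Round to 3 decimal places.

0.193

e^(−λ·2.459) = 0.67 ⇒ λ = −ln(0.67)/2.459 = 0.162862.
P(X > 10.1) = e^(−0.162862·10.1) = e^(−1.6449) ≈ 0.193.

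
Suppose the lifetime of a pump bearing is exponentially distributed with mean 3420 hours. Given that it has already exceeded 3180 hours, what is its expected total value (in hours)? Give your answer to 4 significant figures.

The rate is λ = 1/3420 = 0.000292398 per hour.
By memorylessness, E[X | X > 3180] = 3180 + 1/λ = 3180 + 3420 = 6600 hours.

6600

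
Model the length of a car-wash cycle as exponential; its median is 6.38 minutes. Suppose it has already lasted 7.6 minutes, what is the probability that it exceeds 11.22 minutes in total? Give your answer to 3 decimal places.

0.675

For an exponential, median = ln(2)/λ, so λ = ln 2 / 6.38 = 0.108644 per minute.
P(X > s+t | X > s) = e^(−λ(s+t))/e^(−λs) = e^(−λt), independent of s = 7.6.
P(X > 3.62) = e^(−0.39329) ≈ 0.675.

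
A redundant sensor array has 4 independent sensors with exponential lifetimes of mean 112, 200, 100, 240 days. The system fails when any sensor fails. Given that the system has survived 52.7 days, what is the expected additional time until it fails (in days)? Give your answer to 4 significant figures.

35.59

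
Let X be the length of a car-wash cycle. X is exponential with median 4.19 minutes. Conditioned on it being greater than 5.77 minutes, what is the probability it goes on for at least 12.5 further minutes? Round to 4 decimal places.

For an exponential, median = ln(2)/λ, so λ = ln 2 / 4.19 = 0.165429 per minute.
P(X > s+t | X > s) = e^(−λ(s+t))/e^(−λs) = e^(−λt), independent of s = 5.77.
P(X > 12.5) = e^(−2.0679) ≈ 0.1265.

0.1265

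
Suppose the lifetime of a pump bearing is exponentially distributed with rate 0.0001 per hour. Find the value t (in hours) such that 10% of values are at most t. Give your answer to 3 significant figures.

1050

Set 1 − e^(−λt) = 0.1, so t = −ln(0.9)/λ = 0.10536/0.0001 ≈ 1053.61 hours.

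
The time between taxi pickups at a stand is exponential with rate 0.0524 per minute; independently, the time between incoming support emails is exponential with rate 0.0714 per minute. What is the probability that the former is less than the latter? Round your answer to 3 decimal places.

0.423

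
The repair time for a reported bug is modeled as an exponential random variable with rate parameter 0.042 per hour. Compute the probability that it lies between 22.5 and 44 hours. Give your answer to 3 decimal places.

P(22.5 < X < 44) = e^(−λ·22.5) − e^(−λ·44) = 0.38868 − 0.15755 ≈ 0.231.

0.231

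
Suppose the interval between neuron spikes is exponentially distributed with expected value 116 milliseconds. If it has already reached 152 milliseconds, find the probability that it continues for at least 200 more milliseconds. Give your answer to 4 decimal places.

The rate is λ = 1/116 = 0.00862069 per millisecond.
The exponential is memoryless, so the remaining time is again Exp(λ): the condition X > 152 is irrelevant.
P(X > 200) = e^(−1.7241) ≈ 0.1783.

0.1783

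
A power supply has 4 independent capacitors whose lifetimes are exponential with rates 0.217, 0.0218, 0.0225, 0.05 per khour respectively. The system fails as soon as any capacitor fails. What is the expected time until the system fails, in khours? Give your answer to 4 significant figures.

3.212

The time to first failure is exponential with rate Σλ = 0.217 + 0.0218 + 0.0225 + 0.05 = 0.3113.
E[min] = 1/Σλ = 1/0.3113 = 3.21234 khours.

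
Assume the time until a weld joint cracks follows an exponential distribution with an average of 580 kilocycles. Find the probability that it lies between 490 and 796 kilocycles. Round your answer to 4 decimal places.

0.1761

The rate is λ = 1/580 = 0.00172414 per kilocycle.
P(490 < X < 796) = e^(−λ·490) − e^(−λ·796) = 0.42963 − 0.25349 ≈ 0.1761.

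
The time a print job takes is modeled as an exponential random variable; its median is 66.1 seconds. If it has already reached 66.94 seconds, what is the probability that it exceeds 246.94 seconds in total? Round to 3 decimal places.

For an exponential, median = ln(2)/λ, so λ = ln 2 / 66.1 = 0.0104863 per second.
By the memoryless property, P(X > 66.94+180 | X > 66.94) = P(X > 180).
P(X > 180) = e^(−1.8875) ≈ 0.151.

0.151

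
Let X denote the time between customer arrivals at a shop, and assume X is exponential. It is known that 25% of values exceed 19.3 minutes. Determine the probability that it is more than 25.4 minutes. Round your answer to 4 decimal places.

e^(−λ·19.3) = 0.25 ⇒ λ = −ln(0.25)/19.3 = 0.0718287.
P(X > 25.4) = e^(−0.0718287·25.4) = e^(−1.8244) ≈ 0.1613.

0.1613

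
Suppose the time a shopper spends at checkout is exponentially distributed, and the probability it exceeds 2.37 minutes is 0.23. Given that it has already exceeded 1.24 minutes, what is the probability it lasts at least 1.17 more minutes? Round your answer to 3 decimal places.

From e^(−λ·2.37) = 0.23, λ = −ln(0.23)/2.37 = 0.620116.
Memoryless: P(X > 1.24+1.17 | X > 1.24) = P(X > 1.17) = e^(−0.620116·1.17) ≈ 0.484.

0.484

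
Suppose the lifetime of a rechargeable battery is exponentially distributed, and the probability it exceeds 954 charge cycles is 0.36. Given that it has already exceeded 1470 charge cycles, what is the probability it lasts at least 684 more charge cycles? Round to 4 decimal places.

From e^(−λ·954) = 0.36, λ = −ln(0.36)/954 = 0.00107091.
Memoryless: P(X > 1470+684 | X > 1470) = P(X > 684) = e^(−0.00107091·684) ≈ 0.4807.

0.4807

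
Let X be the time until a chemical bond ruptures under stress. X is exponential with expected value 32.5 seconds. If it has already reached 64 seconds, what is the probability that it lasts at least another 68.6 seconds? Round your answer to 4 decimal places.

0.1211

The rate is λ = 1/32.5 = 0.0307692 per second.
By the memoryless property, P(X > 64+68.6 | X > 64) = P(X > 68.6).
P(X > 68.6) = e^(−2.1108) ≈ 0.1211.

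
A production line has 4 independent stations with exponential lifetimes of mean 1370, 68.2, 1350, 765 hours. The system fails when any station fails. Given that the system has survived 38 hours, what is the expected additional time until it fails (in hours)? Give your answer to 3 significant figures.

57.3

First-failure rate Σλ = 1/1370 + 1/68.2 + 1/1350 + 1/765 = 0.0174406.
By memorylessness the expected residual is 1/Σλ = 57.3374 hours, regardless of the 38 already elapsed.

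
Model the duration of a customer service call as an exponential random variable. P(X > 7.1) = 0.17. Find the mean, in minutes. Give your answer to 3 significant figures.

4.01

e^(−λ·7.1) = 0.17 ⇒ λ = −ln(0.17)/7.1 = 0.249571.
Mean = 1/λ = 4.00687 minutes.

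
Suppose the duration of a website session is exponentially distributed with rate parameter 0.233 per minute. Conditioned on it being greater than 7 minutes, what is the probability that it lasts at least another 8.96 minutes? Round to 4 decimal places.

0.1240

P(X > s+t | X > s) = e^(−λ(s+t))/e^(−λs) = e^(−λt), independent of s = 7.
P(X > 8.96) = e^(−2.0877) ≈ 0.1240.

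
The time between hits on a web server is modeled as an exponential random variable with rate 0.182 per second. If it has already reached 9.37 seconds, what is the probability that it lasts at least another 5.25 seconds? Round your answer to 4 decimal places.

0.3846

P(X > s+t | X > s) = e^(−λ(s+t))/e^(−λs) = e^(−λt), independent of s = 9.37.
P(X > 5.25) = e^(−0.9555) ≈ 0.3846.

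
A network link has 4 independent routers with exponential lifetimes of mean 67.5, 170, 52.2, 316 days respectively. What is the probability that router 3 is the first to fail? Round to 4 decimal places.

0.4453

Rates: λ_i = 1/mean_i → 0.0148148, 0.00588235, 0.0191571, 0.00316456; Σλ = 0.0430188.
P(router 3 first) = λ_3/Σλ = 0.0191571/0.0430188 ≈ 0.4453.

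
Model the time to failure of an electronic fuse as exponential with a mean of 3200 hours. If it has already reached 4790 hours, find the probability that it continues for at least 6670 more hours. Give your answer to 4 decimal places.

The rate is λ = 1/3200 = 0.0003125 per hour.
By the memoryless property, P(X > 4790+6670 | X > 4790) = P(X > 6670).
P(X > 6670) = e^(−2.0844) ≈ 0.1244.

0.1244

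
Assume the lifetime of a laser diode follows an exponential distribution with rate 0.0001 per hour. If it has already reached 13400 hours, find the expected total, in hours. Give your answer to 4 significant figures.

23400

By memorylessness, E[X | X > 13400] = 13400 + 1/λ = 13400 + 10000 = 23400 hours.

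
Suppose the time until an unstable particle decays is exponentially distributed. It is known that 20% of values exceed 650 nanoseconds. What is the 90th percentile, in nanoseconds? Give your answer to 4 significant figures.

e^(−λ·650) = 0.20 ⇒ λ = −ln(0.20)/650 = 0.00247606.
90th percentile: 1 − e^(−λt) = 0.9, t = −ln(0.1)/λ = 929.94 nanoseconds.

929.9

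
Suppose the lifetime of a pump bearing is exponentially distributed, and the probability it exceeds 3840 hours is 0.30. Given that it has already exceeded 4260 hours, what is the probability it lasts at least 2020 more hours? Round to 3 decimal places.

From e^(−λ·3840) = 0.30, λ = −ln(0.30)/3840 = 0.000313535.
Memoryless: P(X > 4260+2020 | X > 4260) = P(X > 2020) = e^(−0.000313535·2020) ≈ 0.531.

0.531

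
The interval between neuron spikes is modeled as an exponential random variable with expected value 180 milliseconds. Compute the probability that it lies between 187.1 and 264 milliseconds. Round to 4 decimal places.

0.1230

The rate is λ = 1/180 = 0.00555556 per millisecond.
P(187.1 < X < 264) = e^(−λ·187.1) − e^(−λ·264) = 0.35365 − 0.23069 ≈ 0.1230.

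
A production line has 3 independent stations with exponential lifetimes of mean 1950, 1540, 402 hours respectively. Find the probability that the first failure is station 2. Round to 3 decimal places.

Rates: λ_i = 1/mean_i → 0.000512821, 0.000649351, 0.00248756; Σλ = 0.00364973.
P(station 2 first) = λ_2/Σλ = 0.000649351/0.00364973 ≈ 0.178.

0.178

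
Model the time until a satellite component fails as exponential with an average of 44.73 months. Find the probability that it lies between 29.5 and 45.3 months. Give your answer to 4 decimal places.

0.1539

The rate is λ = 1/44.73 = 0.0223564 per month.
P(29.5 < X < 45.3) = e^(−λ·29.5) − e^(−λ·45.3) = 0.51710 − 0.36322 ≈ 0.1539.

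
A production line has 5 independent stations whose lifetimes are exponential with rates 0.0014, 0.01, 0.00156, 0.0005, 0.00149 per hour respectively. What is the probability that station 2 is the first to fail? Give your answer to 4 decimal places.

0.6689

The time to first failure is exponential with rate Σλ = 0.0014 + 0.01 + 0.00156 + 0.0005 + 0.00149 = 0.01495.
P(station 2 first) = λ_2/Σλ = 0.01/0.01495 ≈ 0.6689.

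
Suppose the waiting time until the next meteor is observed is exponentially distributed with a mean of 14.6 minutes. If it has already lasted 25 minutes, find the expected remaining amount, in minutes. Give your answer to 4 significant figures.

14.60

The rate is λ = 1/14.6 = 0.0684932 per minute.
By memorylessness, the remaining amount past any threshold is again Exp(λ) with mean 1/λ = 14.6 minutes.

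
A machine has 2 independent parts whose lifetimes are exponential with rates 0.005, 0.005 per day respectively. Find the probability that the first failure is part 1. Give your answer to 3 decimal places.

The time to first failure is exponential with rate Σλ = 0.005 + 0.005 = 0.01.
P(part 1 first) = λ_1/Σλ = 0.005/0.01 ≈ 0.500.

0.500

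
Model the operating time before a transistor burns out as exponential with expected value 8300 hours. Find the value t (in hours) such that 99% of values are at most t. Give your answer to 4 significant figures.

38220

The rate is λ = 1/8300 = 0.000120482 per hour.
Set 1 − e^(−λt) = 0.99, so t = −ln(0.01)/λ = 4.6052/0.000120482 ≈ 38222.9 hours.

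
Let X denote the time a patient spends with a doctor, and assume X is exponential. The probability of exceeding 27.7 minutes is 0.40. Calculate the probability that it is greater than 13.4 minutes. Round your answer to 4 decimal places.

0.6419

e^(−λ·27.7) = 0.40 ⇒ λ = −ln(0.40)/27.7 = 0.0330791.
P(X > 13.4) = e^(−0.0330791·13.4) = e^(−0.44326) ≈ 0.6419.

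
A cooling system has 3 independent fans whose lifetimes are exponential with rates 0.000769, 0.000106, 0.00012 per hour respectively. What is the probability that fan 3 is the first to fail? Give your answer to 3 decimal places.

The time to first failure is exponential with rate Σλ = 0.000769 + 0.000106 + 0.00012 = 0.000995.
P(fan 3 first) = λ_3/Σλ = 0.00012/0.000995 ≈ 0.121.

0.121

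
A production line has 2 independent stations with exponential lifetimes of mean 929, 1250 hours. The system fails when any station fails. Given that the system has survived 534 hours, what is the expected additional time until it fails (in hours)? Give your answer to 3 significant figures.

533

First-failure rate Σλ = 1/929 + 1/1250 = 0.00187643.
By memorylessness the expected residual is 1/Σλ = 532.928 hours, regardless of the 534 already elapsed.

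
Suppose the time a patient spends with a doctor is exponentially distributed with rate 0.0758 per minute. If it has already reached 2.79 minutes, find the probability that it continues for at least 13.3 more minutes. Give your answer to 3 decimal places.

P(X > s+t | X > s) = e^(−λ(s+t))/e^(−λs) = e^(−λt), independent of s = 2.79.
P(X > 13.3) = e^(−1.0081) ≈ 0.365.

0.365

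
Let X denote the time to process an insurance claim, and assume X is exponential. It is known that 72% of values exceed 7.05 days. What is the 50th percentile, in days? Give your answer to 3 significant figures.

14.9

e^(−λ·7.05) = 0.72 ⇒ λ = −ln(0.72)/7.05 = 0.0465963.
50th percentile: 1 − e^(−λt) = 0.5, t = −ln(0.5)/λ = 14.8756 days.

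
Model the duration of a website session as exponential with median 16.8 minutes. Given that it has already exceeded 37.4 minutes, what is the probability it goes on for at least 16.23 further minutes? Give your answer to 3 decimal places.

0.512

For an exponential, median = ln(2)/λ, so λ = ln 2 / 16.8 = 0.0412588 per minute.
P(X > s+t | X > s) = e^(−λ(s+t))/e^(−λs) = e^(−λt), independent of s = 37.4.
P(X > 16.23) = e^(−0.66963) ≈ 0.512.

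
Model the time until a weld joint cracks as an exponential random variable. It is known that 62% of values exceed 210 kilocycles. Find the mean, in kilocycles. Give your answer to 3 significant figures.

439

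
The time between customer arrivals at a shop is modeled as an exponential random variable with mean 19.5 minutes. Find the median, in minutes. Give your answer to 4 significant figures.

The rate is λ = 1/19.5 = 0.0512821 per minute.
Set 1 − e^(−λt) = 0.5, so t = −ln(0.5)/λ = 0.69315/0.0512821 ≈ 13.5164 minutes.

13.52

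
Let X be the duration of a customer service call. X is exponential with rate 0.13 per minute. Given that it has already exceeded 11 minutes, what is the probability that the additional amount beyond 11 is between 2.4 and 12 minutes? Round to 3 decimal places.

0.522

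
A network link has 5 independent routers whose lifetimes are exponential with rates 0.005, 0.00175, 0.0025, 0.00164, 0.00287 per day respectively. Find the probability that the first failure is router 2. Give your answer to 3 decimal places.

0.127

The time to first failure is exponential with rate Σλ = 0.005 + 0.00175 + 0.0025 + 0.00164 + 0.00287 = 0.01376.
P(router 2 first) = λ_2/Σλ = 0.00175/0.01376 ≈ 0.127.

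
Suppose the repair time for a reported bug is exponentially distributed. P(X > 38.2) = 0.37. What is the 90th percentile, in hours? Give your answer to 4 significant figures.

e^(−λ·38.2) = 0.37 ⇒ λ = −ln(0.37)/38.2 = 0.0260275.
90th percentile: 1 − e^(−λt) = 0.9, t = −ln(0.1)/λ = 88.4672 hours.

88.47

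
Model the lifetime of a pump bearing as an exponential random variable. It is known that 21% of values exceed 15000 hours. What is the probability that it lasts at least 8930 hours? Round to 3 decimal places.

0.395

e^(−λ·15000) = 0.21 ⇒ λ = −ln(0.21)/15000 = 0.000104043.
P(X > 8930) = e^(−0.000104043·8930) = e^(−0.92911) ≈ 0.395.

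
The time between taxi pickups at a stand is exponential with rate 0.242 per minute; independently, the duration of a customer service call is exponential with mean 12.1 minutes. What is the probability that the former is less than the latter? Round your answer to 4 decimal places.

0.7454

λ_1 = 0.242, λ_2 = 1/12.1 = 0.0826446.
For independent exponentials, P(the former < the latter) = λ_1/(λ_1+λ_2) = 0.242/0.324645 ≈ 0.7454.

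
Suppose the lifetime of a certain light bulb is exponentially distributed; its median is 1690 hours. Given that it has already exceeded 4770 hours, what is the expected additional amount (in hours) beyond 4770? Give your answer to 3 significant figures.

For an exponential, median = ln(2)/λ, so λ = ln 2 / 1690 = 0.000410146 per hour.
By memorylessness, the remaining amount past any threshold is again Exp(λ) with mean 1/λ = 2438.15 hours.

2440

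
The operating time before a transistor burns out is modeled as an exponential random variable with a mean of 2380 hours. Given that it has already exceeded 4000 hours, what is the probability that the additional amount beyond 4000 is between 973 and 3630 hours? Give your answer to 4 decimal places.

0.4469

The rate is λ = 1/2380 = 0.000420168 per hour.
Memoryless: the residual past 4000 is again Exp(λ).
P(973 < residual < 3630) = e^(−λ·973) − e^(−λ·3630) = 0.66443 − 0.21758 ≈ 0.4469.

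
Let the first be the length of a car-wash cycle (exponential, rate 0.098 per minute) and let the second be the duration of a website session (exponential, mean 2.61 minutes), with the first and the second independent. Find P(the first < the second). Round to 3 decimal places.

0.204

λ_1 = 0.098, λ_2 = 1/2.61 = 0.383142.
For independent exponentials, P(the first < the second) = λ_1/(λ_1+λ_2) = 0.098/0.481142 ≈ 0.204.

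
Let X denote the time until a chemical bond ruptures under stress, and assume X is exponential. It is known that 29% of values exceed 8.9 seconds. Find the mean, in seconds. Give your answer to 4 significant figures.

e^(−λ·8.9) = 0.29 ⇒ λ = −ln(0.29)/8.9 = 0.139087.
Mean = 1/λ = 7.18974 seconds.

7.190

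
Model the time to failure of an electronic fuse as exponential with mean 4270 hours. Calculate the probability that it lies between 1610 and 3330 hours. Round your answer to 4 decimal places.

0.2274

The rate is λ = 1/4270 = 0.000234192 per hour.
P(1610 < X < 3330) = e^(−λ·1610) − e^(−λ·3330) = 0.68588 − 0.45847 ≈ 0.2274.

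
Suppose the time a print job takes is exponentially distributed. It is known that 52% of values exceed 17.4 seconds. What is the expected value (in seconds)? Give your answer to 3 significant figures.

26.6

e^(−λ·17.4) = 0.52 ⇒ λ = −ln(0.52)/17.4 = 0.037582.
Mean = 1/λ = 26.6085 seconds.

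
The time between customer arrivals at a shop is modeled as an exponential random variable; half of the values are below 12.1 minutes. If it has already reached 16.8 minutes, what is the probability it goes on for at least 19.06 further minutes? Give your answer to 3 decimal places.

For an exponential, median = ln(2)/λ, so λ = ln 2 / 12.1 = 0.0572849 per minute.
The exponential is memoryless, so the remaining time is again Exp(λ): the condition X > 16.8 is irrelevant.
P(X > 19.06) = e^(−1.0919) ≈ 0.336.

0.336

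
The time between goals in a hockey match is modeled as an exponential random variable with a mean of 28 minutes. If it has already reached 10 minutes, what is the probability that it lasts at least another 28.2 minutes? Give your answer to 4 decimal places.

0.3653

The rate is λ = 1/28 = 0.0357143 per minute.
The exponential is memoryless, so the remaining time is again Exp(λ): the condition X > 10 is irrelevant.
P(X > 28.2) = e^(−1.0071) ≈ 0.3653.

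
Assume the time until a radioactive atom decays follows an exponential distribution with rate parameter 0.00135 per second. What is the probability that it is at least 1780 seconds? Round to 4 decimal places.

0.0904

P(X > 1780) = e^(−λ·1780) = e^(−2.403) ≈ 0.0904.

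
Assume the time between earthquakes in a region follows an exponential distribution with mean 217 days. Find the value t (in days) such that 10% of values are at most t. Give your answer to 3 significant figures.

22.9

The rate is λ = 1/217 = 0.00460829 per day.
Set 1 − e^(−λt) = 0.1, so t = −ln(0.9)/λ = 0.10536/0.00460829 ≈ 22.8632 days.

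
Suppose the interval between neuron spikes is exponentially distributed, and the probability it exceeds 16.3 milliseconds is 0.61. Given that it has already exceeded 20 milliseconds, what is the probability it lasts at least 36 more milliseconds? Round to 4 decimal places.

0.3356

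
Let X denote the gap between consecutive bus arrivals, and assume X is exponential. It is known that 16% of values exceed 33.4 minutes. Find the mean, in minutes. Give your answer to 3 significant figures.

18.2

e^(−λ·33.4) = 0.16 ⇒ λ = −ln(0.16)/33.4 = 0.0548677.
Mean = 1/λ = 18.2257 minutes.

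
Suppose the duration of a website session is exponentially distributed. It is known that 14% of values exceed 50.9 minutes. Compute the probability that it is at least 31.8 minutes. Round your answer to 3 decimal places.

0.293

e^(−λ·50.9) = 0.14 ⇒ λ = −ln(0.14)/50.9 = 0.038627.
P(X > 31.8) = e^(−0.038627·31.8) = e^(−1.2283) ≈ 0.293.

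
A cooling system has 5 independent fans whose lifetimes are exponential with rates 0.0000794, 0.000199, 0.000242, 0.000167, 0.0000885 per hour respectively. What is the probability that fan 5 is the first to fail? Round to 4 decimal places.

0.1141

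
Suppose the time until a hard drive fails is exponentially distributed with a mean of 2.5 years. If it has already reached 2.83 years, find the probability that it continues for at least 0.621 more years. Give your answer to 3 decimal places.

The rate is λ = 1/2.5 = 0.4 per year.
By the memoryless property, P(X > 2.83+0.621 | X > 2.83) = P(X > 0.621).
P(X > 0.621) = e^(−0.2484) ≈ 0.780.

0.780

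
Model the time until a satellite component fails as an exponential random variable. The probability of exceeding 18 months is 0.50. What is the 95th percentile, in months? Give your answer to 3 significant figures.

77.8

e^(−λ·18) = 0.50 ⇒ λ = −ln(0.50)/18 = 0.0385082.
95th percentile: 1 − e^(−λt) = 0.95, t = −ln(0.05)/λ = 77.7947 months.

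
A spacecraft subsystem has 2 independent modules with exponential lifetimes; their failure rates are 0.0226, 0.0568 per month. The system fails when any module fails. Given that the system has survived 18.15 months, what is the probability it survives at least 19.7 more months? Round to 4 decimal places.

Time to first failure ~ Exp(Σλ) with Σλ = 0.0794.
By memorylessness, P(T > 18.15+19.7 | T > 18.15) = P(T > 19.7) = e^(−0.0794·19.7) ≈ 0.2093.

0.2093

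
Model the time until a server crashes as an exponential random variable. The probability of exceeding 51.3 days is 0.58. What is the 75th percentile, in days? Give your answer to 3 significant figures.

e^(−λ·51.3) = 0.58 ⇒ λ = −ln(0.58)/51.3 = 0.0106185.
75th percentile: 1 − e^(−λt) = 0.75, t = −ln(0.25)/λ = 130.555 days.

131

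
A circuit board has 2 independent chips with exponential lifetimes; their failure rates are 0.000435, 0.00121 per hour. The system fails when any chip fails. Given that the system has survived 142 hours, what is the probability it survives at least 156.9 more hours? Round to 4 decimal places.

0.7725

Time to first failure ~ Exp(Σλ) with Σλ = 0.001645.
By memorylessness, P(T > 142+156.9 | T > 142) = P(T > 156.9) = e^(−0.001645·156.9) ≈ 0.7725.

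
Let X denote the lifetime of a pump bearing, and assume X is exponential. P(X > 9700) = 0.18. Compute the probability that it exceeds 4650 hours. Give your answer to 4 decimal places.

0.4395

e^(−λ·9700) = 0.18 ⇒ λ = −ln(0.18)/9700 = 0.000176783.
P(X > 4650) = e^(−0.000176783·4650) = e^(−0.82204) ≈ 0.4395.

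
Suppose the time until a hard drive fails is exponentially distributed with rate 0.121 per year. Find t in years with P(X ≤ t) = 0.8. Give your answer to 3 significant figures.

13.3

Set 1 − e^(−λt) = 0.8, so t = −ln(0.2)/λ = 1.6094/0.121 ≈ 13.3011 years.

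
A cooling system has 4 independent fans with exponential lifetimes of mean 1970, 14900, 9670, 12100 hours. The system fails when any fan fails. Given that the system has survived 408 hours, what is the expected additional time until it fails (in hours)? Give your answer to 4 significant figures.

1314

First-failure rate Σλ = 1/1970 + 1/14900 + 1/9670 + 1/12100 = 0.000760786.
By memorylessness the expected residual is 1/Σλ = 1314.43 hours, regardless of the 408 already elapsed.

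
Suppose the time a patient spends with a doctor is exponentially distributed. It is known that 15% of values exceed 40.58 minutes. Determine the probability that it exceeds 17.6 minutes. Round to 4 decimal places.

e^(−λ·40.58) = 0.15 ⇒ λ = −ln(0.15)/40.58 = 0.0467501.
P(X > 17.6) = e^(−0.0467501·17.6) = e^(−0.8228) ≈ 0.4392.

0.4392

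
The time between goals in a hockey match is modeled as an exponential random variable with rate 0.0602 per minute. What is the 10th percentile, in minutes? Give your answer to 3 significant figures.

1.75

Set 1 − e^(−λt) = 0.1, so t = −ln(0.9)/λ = 0.10536/0.0602 ≈ 1.75017 minutes.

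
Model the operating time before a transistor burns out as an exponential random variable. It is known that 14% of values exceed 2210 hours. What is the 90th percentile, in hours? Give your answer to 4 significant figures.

2588

e^(−λ·2210) = 0.14 ⇒ λ = −ln(0.14)/2210 = 0.000889644.
90th percentile: 1 − e^(−λt) = 0.9, t = −ln(0.1)/λ = 2588.21 hours.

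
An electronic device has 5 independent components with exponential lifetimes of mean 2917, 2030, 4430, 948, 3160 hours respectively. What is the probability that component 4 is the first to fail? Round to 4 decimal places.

0.4337

Rates: λ_i = 1/mean_i → 0.000342818, 0.000492611, 0.000225734, 0.00105485, 0.000316456; Σλ = 0.00243247.
P(component 4 first) = λ_4/Σλ = 0.00105485/0.00243247 ≈ 0.4337.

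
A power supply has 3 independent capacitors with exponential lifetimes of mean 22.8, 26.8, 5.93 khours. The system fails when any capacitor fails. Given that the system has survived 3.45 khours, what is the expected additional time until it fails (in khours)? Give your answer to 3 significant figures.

First-failure rate Σλ = 1/22.8 + 1/26.8 + 1/5.93 = 0.249807.
By memorylessness the expected residual is 1/Σλ = 4.00309 khours, regardless of the 3.45 already elapsed.

4.00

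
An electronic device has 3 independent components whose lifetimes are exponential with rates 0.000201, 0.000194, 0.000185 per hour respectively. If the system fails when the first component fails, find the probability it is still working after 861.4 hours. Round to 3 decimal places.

The time to first failure is exponential with rate Σλ = 0.000201 + 0.000194 + 0.000185 = 0.00058.
P(min > 861.4) = e^(−0.00058·861.4) = e^(−0.49961) ≈ 0.607.

0.607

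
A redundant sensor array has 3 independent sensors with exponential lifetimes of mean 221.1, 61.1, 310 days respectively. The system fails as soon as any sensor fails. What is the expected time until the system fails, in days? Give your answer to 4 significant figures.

41.47

The first failure time is exponential with rate Σλ_i = 1/221.1 + 1/61.1 + 1/310 = 0.0241153 per day.
E[min] = 1/Σλ = 1/0.0241153 = 41.4675 days.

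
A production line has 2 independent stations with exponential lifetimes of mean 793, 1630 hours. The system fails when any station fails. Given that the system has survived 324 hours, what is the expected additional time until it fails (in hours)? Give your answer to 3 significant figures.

533

First-failure rate Σλ = 1/793 + 1/1630 = 0.00187453.
By memorylessness the expected residual is 1/Σλ = 533.467 hours, regardless of the 324 already elapsed.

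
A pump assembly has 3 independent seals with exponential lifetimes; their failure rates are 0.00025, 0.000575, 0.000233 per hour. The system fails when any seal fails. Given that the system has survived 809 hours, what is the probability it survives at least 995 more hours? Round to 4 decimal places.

Time to first failure ~ Exp(Σλ) with Σλ = 0.001058.
By memorylessness, P(T > 809+995 | T > 809) = P(T > 995) = e^(−0.001058·995) ≈ 0.3490.

0.3490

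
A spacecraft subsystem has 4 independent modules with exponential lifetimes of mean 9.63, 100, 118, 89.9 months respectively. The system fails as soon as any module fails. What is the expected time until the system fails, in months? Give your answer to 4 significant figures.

7.494

The first failure time is exponential with rate Σλ_i = 1/9.63 + 1/100 + 1/118 + 1/89.9 = 0.13344 per month.
E[min] = 1/Σλ = 1/0.13344 = 7.49399 months.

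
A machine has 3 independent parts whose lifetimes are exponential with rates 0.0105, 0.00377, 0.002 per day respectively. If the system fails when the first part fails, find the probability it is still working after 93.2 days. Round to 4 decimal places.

The time to first failure is exponential with rate Σλ = 0.0105 + 0.00377 + 0.002 = 0.01627.
P(min > 93.2) = e^(−0.01627·93.2) = e^(−1.5164) ≈ 0.2195.

0.2195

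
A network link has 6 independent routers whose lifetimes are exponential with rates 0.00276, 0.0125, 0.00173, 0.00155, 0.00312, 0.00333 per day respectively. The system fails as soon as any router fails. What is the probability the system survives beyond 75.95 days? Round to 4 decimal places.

The time to first failure is exponential with rate Σλ = 0.00276 + 0.0125 + 0.00173 + 0.00155 + 0.00312 + 0.00333 = 0.02499.
P(min > 75.95) = e^(−0.02499·75.95) = e^(−1.898) ≈ 0.1499.

0.1499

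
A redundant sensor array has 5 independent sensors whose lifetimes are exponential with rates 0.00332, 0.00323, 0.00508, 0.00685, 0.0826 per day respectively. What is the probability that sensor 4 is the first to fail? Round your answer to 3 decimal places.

The time to first failure is exponential with rate Σλ = 0.00332 + 0.00323 + 0.00508 + 0.00685 + 0.0826 = 0.10108.
P(sensor 4 first) = λ_4/Σλ = 0.00685/0.10108 ≈ 0.068.

0.068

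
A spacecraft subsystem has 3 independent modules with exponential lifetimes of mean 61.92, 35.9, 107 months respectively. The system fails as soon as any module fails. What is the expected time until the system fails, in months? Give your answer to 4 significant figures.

The first failure time is exponential with rate Σλ_i = 1/61.92 + 1/35.9 + 1/107 = 0.0533508 per month.
E[min] = 1/Σλ = 1/0.0533508 = 18.7439 months.

18.74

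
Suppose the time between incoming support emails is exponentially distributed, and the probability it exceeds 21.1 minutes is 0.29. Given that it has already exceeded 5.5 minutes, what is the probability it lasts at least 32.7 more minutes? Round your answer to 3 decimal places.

From e^(−λ·21.1) = 0.29, λ = −ln(0.29)/21.1 = 0.058667.
Memoryless: P(X > 5.5+32.7 | X > 5.5) = P(X > 32.7) = e^(−0.058667·32.7) ≈ 0.147.

0.147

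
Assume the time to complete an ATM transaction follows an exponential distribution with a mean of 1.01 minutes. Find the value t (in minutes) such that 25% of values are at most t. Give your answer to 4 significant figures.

The rate is λ = 1/1.01 = 0.990099 per minute.
Set 1 − e^(−λt) = 0.25, so t = −ln(0.75)/λ = 0.28768/0.990099 ≈ 0.290559 minutes.

0.2906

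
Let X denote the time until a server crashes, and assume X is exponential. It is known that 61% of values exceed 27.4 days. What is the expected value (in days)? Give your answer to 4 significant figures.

55.43

e^(−λ·27.4) = 0.61 ⇒ λ = −ln(0.61)/27.4 = 0.01804.
Mean = 1/λ = 55.4323 days.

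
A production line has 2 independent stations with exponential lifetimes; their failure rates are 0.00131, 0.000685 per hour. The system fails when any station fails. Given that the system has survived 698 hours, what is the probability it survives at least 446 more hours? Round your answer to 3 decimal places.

0.411

Time to first failure ~ Exp(Σλ) with Σλ = 0.001995.
By memorylessness, P(T > 698+446 | T > 698) = P(T > 446) = e^(−0.001995·446) ≈ 0.411.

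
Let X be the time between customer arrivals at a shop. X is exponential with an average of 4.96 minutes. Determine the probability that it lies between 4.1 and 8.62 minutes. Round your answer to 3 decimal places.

0.262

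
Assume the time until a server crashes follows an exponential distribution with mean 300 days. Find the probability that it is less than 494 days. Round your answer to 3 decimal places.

The rate is λ = 1/300 = 0.00333333 per day.
P(X ≤ 494) = 1 − e^(−λ·494) = 1 − e^(−1.6467) ≈ 0.807.

0.807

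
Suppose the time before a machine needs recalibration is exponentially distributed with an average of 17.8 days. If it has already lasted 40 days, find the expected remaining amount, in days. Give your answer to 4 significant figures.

The rate is λ = 1/17.8 = 0.0561798 per day.
By memorylessness, the remaining amount past any threshold is again Exp(λ) with mean 1/λ = 17.8 days.

17.80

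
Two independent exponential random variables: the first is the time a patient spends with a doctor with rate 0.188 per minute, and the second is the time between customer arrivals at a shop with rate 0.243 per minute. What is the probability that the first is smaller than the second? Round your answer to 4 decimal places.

0.4362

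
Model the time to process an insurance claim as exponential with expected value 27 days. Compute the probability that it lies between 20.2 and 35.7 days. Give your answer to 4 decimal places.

0.2067

The rate is λ = 1/27 = 0.037037 per day.
P(20.2 < X < 35.7) = e^(−λ·20.2) − e^(−λ·35.7) = 0.47324 − 0.26654 ≈ 0.2067.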